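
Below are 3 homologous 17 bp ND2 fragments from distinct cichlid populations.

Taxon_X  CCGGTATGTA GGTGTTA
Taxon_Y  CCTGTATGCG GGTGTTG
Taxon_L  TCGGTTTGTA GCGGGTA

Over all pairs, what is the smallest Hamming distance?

4

Pairwise Hamming distances:
  Taxon_X vs Taxon_Y: 4
  Taxon_X vs Taxon_L: 5
  Taxon_Y vs Taxon_L: 9
The smallest is 4, between Taxon_X and Taxon_Y.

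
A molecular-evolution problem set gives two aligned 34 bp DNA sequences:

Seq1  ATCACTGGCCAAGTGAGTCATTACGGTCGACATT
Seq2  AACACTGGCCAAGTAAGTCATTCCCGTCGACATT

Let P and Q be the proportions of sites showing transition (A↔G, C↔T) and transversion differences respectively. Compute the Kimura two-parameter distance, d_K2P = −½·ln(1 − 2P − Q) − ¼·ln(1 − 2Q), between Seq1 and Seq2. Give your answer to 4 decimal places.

The sequences differ at positions 2 (T/A, transversion), 15 (G/A, transition), 23 (A/C, transversion), 25 (G/C, transversion).
Of the 4 differences, 1 transition and 3 transversions over 34 sites: P = 1/34 = 0.029412, Q = 3/34 = 0.088235.
d = −0.5·ln(0.852941) − 0.25·ln(0.823530) = −0.5·(-0.159065) − 0.25·(-0.194155) = 0.1281.

0.1281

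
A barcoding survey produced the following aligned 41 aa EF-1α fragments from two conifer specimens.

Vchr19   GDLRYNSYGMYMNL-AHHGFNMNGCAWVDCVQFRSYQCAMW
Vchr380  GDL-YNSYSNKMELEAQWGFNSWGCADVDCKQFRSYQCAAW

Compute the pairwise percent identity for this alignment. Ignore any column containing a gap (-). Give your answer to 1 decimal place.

Excluding the 2 gap columns leaves 39 comparable sites.
Mismatches occur at site 9 (G/S), site 10 (M/N), site 11 (Y/K), site 13 (N/E), site 17 (H/Q), site 18 (H/W), site 22 (M/S), site 23 (N/W), site 27 (W/D), site 31 (V/K), site 40 (M/A).
28 of the 39 comparable sites match, so the percent identity is 28/39 × 100 = 71.8%.

71.8%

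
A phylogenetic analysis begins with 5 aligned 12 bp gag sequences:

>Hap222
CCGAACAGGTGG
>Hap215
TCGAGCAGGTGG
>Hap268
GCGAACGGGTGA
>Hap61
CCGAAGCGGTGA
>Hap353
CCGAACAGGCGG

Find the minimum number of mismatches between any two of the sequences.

1

Pairwise Hamming distances:
  Hap222 vs Hap215: 2
  Hap222 vs Hap268: 3
  Hap222 vs Hap61: 3
  Hap222 vs Hap353: 1
  Hap215 vs Hap268: 4
  Hap215 vs Hap61: 5
  Hap215 vs Hap353: 3
  Hap268 vs Hap61: 3
  Hap268 vs Hap353: 4
  Hap61 vs Hap353: 4
The smallest is 1, between Hap222 and Hap353.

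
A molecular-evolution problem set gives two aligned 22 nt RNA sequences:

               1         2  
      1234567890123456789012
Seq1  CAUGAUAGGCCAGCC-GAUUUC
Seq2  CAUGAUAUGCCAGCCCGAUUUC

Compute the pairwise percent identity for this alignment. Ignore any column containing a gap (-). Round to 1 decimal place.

95.2%

Excluding the 1 gap column leaves 21 comparable sites.
Differing sites — 8:G/U.
20 of the 21 comparable sites match, so the percent identity is 20/21 × 100 = 95.2%.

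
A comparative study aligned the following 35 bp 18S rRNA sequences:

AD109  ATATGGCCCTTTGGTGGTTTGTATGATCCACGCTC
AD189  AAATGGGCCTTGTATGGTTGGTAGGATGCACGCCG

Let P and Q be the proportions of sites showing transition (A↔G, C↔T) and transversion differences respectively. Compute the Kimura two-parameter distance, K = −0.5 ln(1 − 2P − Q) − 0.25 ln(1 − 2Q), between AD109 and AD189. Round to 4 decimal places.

Differing sites — 2:T/A (Tv); 7:C/G (Tv); 12:T/G (Tv); 13:G/T (Tv); 14:G/A (Ti); 20:T/G (Tv); 24:T/G (Tv); 28:C/G (Tv); 34:T/C (Ti); 35:C/G (Tv).
Of the 10 differences, 2 transitions and 8 transversions over 35 sites: P = 2/35 = 0.057143, Q = 8/35 = 0.228571.
d = −0.5·ln(0.657143) − 0.25·ln(0.542858) = −0.5·(-0.419854) − 0.25·(-0.610908) = 0.3627.

0.3627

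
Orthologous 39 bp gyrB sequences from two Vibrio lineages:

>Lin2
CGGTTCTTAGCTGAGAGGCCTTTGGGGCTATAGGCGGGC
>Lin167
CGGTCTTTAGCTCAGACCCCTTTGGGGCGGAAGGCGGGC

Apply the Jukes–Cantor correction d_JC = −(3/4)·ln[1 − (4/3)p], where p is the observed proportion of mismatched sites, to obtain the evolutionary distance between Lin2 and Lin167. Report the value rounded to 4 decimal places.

Differing sites — 5:T/C; 6:C/T; 13:G/C; 17:G/C; 18:G/C; 29:T/G; 30:A/G; 31:T/A.
p = 8/39 = 0.205128.
d = −0.75 · ln(1 − (4/3)·0.205128) = −0.75 · ln(0.726496) = −0.75 · (-0.319522) = 0.2396.

0.2396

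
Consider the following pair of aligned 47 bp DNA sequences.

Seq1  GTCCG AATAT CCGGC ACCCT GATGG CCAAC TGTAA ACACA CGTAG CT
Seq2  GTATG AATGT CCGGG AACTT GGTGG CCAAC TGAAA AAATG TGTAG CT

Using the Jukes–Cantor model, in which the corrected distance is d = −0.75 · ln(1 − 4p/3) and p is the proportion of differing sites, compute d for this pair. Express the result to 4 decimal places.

Mismatches occur at site 3 (C→A), site 4 (C→T), site 9 (A→G), site 15 (C→G), site 17 (C→A), site 19 (C→T), site 22 (A→G), site 33 (T→A), site 37 (C→A), site 39 (C→T), site 40 (A→G), site 41 (C→T).
p = 12/47 = 0.255319.
d = −0.75 · ln(1 − (4/3)·0.255319) = −0.75 · ln(0.659575) = −0.75 · (-0.416160) = 0.3121.

0.3121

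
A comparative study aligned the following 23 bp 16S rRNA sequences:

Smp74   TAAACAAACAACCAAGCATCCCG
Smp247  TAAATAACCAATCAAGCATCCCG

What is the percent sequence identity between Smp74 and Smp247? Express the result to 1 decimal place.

87.0%

Differing sites — 5:C/T; 8:A/C; 12:C/T.
20 of the 23 sites match, so the percent identity is 20/23 × 100 = 87.0%.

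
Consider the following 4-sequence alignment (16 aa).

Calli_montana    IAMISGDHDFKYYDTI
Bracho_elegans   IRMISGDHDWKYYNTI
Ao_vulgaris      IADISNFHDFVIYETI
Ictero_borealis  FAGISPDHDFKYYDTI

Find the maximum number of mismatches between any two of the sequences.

Pairwise Hamming distances:
  Calli_montana vs Bracho_elegans: 3
  Calli_montana vs Ao_vulgaris: 6
  Calli_montana vs Ictero_borealis: 3
  Bracho_elegans vs Ao_vulgaris: 8
  Bracho_elegans vs Ictero_borealis: 6
  Ao_vulgaris vs Ictero_borealis: 7
The largest is 8, between Bracho_elegans and Ao_vulgaris.

8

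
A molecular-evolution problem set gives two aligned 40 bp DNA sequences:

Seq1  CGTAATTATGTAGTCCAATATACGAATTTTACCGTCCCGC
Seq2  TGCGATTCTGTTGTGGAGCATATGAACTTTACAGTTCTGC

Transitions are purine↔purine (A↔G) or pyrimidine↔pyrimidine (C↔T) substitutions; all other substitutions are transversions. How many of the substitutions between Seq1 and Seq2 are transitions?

9

Differing sites — 1:C/T (Ti); 3:T/C (Ti); 4:A/G (Ti); 8:A/C (Tv); 12:A/T (Tv); 15:C/G (Tv); 16:C/G (Tv); 18:A/G (Ti); 19:T/C (Ti); 23:C/T (Ti); 27:T/C (Ti); 33:C/A (Tv); 36:C/T (Ti); 38:C/T (Ti).
Of the 14 differences, 9 transitions and 5 transversions, so the answer is 9.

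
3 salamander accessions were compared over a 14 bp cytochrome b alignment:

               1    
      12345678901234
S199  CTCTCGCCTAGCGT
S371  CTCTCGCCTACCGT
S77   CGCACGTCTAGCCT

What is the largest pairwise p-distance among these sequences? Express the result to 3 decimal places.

Pairwise Hamming distances:
  S199 vs S371: 1
  S199 vs S77: 4
  S371 vs S77: 5
The largest is 5 mismatches, between S371 and S77; p = 5/14 = 0.357.

0.357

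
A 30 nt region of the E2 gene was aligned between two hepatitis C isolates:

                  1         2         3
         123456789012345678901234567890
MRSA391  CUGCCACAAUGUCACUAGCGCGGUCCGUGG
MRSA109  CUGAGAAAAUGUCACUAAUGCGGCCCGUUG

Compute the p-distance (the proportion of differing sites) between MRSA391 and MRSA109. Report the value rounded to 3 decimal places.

0.233

Differing sites — 4:C/A; 5:C/G; 7:C/A; 18:G/A; 19:C/U; 24:U/C; 29:G/U.
There are 7 differences over 30 sites, so p = 7/30 = 0.233.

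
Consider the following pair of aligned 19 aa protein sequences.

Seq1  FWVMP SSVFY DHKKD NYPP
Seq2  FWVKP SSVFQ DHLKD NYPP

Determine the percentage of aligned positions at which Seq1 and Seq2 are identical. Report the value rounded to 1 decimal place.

84.2%

Mismatches occur at site 4 (M→K), site 10 (Y→Q), site 13 (K→L).
16 of the 19 sites match, so the percent identity is 16/19 × 100 = 84.2%.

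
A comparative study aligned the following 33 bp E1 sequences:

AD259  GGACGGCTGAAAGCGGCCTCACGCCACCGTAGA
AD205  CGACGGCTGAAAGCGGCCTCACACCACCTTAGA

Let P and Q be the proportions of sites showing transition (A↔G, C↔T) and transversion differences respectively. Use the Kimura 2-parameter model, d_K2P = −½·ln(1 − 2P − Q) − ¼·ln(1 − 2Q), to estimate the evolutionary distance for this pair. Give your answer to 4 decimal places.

0.0969

Mismatches occur at site 1 (G/C, transversion), site 23 (G/A, transition), site 29 (G/T, transversion).
Of the 3 differences, 1 transition and 2 transversions over 33 sites: P = 1/33 = 0.030303, Q = 2/33 = 0.060606.
d = −0.5·ln(0.878788) − 0.25·ln(0.878788) = −0.5·(-0.129212) − 0.25·(-0.129212) = 0.0969.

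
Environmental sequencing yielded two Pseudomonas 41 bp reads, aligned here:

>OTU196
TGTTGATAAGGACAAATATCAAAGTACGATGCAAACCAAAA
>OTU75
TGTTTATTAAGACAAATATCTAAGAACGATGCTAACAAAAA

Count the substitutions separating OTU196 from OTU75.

7

Mismatches occur at site 5 (G→T), site 8 (A→T), site 10 (G→A), site 21 (A→T), site 25 (T→A), site 33 (A→T), site 37 (C→A).
That gives 7 mismatches out of 41 aligned sites, so the Hamming distance is 7.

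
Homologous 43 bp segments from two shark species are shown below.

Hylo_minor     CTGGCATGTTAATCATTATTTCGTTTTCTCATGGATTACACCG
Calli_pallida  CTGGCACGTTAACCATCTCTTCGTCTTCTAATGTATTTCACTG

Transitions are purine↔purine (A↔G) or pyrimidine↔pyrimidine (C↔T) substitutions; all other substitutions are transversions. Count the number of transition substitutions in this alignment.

6

Mismatches occur at site 7 (T→C, transition), site 13 (T→C, transition), site 17 (T→C, transition), site 18 (A→T, transversion), site 19 (T→C, transition), site 25 (T→C, transition), site 30 (C→A, transversion), site 34 (G→T, transversion), site 38 (A→T, transversion), site 42 (C→T, transition).
Of the 10 differences, 6 transitions and 4 transversions, so the answer is 6.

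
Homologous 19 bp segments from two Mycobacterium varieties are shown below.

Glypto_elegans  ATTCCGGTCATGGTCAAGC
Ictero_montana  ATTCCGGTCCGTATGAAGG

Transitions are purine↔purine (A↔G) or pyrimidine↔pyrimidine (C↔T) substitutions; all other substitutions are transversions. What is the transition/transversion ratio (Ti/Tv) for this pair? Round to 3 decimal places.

The sequences differ at positions 10 (A/C, transversion), 11 (T/G, transversion), 12 (G/T, transversion), 13 (G/A, transition), 15 (C/G, transversion), 19 (C/G, transversion).
Of the 6 differences, 1 transition and 5 transversions, so Ti/Tv = 1/5 = 0.200.

0.200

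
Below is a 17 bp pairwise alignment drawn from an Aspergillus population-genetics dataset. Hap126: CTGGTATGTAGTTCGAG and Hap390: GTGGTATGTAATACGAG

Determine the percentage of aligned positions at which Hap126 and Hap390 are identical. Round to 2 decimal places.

82.35%

Mismatches occur at site 1 (C/G), site 11 (G/A), site 13 (T/A).
14 of the 17 sites match, so the percent identity is 14/17 × 100 = 82.35%.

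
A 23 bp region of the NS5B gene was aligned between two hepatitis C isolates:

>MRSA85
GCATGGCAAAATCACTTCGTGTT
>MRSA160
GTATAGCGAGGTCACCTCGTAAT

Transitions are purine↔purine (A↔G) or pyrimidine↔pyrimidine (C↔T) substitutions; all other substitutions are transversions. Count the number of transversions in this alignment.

1

The sequences differ at positions 2 (C/T, transition), 5 (G/A, transition), 8 (A/G, transition), 10 (A/G, transition), 11 (A/G, transition), 16 (T/C, transition), 21 (G/A, transition), 22 (T/A, transversion).
Of the 8 differences, 7 transitions and 1 transversion, so the answer is 1.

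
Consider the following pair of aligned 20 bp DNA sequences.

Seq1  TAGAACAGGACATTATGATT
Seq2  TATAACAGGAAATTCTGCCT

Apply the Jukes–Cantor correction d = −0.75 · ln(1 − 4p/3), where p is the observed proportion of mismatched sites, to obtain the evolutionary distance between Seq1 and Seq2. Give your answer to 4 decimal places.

The sequences differ at positions 3 (G/T), 11 (C/A), 15 (A/C), 18 (A/C), 19 (T/C).
p = 5/20 = 0.250000.
d = −0.75 · ln(1 − (4/3)·0.250000) = −0.75 · ln(0.666667) = −0.75 · (-0.405465) = 0.3041.

0.3041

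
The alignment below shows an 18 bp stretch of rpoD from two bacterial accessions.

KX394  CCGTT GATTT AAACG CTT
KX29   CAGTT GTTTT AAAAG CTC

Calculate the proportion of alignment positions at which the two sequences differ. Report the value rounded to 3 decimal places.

Differing sites — 2:C/A; 7:A/T; 14:C/A; 18:T/C.
There are 4 differences over 18 sites, so p = 4/18 = 0.222.

0.222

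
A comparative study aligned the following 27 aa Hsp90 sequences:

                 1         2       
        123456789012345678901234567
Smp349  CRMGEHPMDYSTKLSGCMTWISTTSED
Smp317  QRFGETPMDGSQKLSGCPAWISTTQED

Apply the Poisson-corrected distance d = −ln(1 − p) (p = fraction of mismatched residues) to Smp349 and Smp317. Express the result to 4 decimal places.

0.3514

The sequences differ at positions 1 (C/Q), 3 (M/F), 6 (H/T), 10 (Y/G), 12 (T/Q), 18 (M/P), 19 (T/A), 25 (S/Q).
p = 8/27 = 0.296296.
d = −ln(1 − 0.296296) = −ln(0.703704) = 0.3514.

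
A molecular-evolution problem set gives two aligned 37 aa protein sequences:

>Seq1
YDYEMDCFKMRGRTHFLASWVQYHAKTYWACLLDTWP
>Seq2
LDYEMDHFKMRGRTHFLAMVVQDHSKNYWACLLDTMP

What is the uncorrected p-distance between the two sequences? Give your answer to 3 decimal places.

Mismatches occur at site 1 (Y/L), site 7 (C/H), site 19 (S/M), site 20 (W/V), site 23 (Y/D), site 25 (A/S), site 27 (T/N), site 36 (W/M).
There are 8 differences over 37 sites, so p = 8/37 = 0.216.

0.216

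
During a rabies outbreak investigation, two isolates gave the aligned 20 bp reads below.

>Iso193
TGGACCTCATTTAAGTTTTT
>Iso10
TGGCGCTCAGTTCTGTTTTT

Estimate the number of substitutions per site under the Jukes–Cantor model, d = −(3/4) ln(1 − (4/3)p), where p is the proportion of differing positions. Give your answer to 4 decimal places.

The sequences differ at positions 4 (A/C), 5 (C/G), 10 (T/G), 13 (A/C), 14 (A/T).
p = 5/20 = 0.250000.
d = −0.75 · ln(1 − (4/3)·0.250000) = −0.75 · ln(0.666667) = −0.75 · (-0.405465) = 0.3041.

0.3041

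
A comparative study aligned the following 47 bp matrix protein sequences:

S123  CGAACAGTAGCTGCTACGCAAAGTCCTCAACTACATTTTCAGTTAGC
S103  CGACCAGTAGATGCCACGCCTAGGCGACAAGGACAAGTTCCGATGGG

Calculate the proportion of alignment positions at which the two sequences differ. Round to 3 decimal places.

0.340

Differing sites — 4:A/C; 11:C/A; 15:T/C; 20:A/C; 21:A/T; 24:T/G; 26:C/G; 27:T/A; 31:C/G; 32:T/G; 36:T/A; 37:T/G; 41:A/C; 43:T/A; 45:A/G; 47:C/G.
There are 16 differences over 47 sites, so p = 16/47 = 0.340.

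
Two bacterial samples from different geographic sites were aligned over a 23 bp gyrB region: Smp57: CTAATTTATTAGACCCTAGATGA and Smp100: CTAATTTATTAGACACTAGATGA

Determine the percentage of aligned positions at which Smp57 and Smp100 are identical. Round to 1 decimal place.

Differing sites — 15:C/A.
22 of the 23 sites match, so the percent identity is 22/23 × 100 = 95.7%.

95.7%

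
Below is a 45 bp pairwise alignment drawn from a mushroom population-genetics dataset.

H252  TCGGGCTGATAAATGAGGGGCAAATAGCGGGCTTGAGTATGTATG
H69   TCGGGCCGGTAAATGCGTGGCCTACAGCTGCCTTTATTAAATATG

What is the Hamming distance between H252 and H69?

13

The sequences differ at positions 7 (T/C), 9 (A/G), 16 (A/C), 18 (G/T), 22 (A/C), 23 (A/T), 25 (T/C), 29 (G/T), 31 (G/C), 35 (G/T), 37 (G/T), 40 (T/A), 41 (G/A).
That gives 13 mismatches out of 45 aligned sites, so the Hamming distance is 13.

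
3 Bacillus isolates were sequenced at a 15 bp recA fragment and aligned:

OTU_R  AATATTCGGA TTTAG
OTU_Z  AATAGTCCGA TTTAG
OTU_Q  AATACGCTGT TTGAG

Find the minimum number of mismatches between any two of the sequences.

2

Pairwise Hamming distances:
  OTU_R vs OTU_Z: 2
  OTU_R vs OTU_Q: 5
  OTU_Z vs OTU_Q: 5
The smallest is 2, between OTU_R and OTU_Z.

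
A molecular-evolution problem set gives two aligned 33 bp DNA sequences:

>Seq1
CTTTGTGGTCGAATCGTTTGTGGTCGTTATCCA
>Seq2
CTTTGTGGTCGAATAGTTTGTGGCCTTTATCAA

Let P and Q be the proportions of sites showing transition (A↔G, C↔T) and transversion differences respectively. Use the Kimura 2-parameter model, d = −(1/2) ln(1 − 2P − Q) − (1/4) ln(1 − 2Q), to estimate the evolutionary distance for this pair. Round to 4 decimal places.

Differing sites — 15:C/A (Tv); 24:T/C (Ti); 26:G/T (Tv); 32:C/A (Tv).
Of the 4 differences, 1 transition and 3 transversions over 33 sites: P = 1/33 = 0.030303, Q = 3/33 = 0.090909.
d = −0.5·ln(0.848485) − 0.25·ln(0.818182) = −0.5·(-0.164303) − 0.25·(-0.200670) = 0.1323.

0.1323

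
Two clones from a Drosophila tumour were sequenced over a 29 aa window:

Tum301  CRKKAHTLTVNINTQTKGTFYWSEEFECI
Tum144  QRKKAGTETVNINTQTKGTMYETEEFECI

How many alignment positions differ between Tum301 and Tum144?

The sequences differ at positions 1 (C/Q), 6 (H/G), 8 (L/E), 20 (F/M), 22 (W/E), 23 (S/T).
That gives 6 mismatches out of 29 aligned sites, so the Hamming distance is 6.

6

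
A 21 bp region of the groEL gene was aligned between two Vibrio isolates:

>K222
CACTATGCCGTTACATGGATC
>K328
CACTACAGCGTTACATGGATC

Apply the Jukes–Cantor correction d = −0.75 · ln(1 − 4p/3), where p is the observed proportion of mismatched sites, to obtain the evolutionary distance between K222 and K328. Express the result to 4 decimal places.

Mismatches occur at site 6 (T→C), site 7 (G→A), site 8 (C→G).
p = 3/21 = 0.142857.
d = −0.75 · ln(1 − (4/3)·0.142857) = −0.75 · ln(0.809524) = −0.75 · (-0.211309) = 0.1585.

0.1585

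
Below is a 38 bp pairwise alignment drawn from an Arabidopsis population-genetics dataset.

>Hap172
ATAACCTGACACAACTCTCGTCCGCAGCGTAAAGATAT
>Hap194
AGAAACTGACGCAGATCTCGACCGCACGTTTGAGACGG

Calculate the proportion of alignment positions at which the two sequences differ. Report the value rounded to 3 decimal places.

The sequences differ at positions 2 (T/G), 5 (C/A), 11 (A/G), 14 (A/G), 15 (C/A), 21 (T/A), 27 (G/C), 28 (C/G), 29 (G/T), 31 (A/T), 32 (A/G), 36 (T/C), 37 (A/G), 38 (T/G).
There are 14 differences over 38 sites, so p = 14/38 = 0.368.

0.368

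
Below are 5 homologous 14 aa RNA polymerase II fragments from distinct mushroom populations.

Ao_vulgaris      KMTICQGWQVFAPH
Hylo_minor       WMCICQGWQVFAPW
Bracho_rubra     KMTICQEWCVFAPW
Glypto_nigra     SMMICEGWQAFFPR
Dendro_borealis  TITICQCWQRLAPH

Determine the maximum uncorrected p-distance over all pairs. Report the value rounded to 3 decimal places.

0.643

Pairwise Hamming distances:
  Ao_vulgaris vs Hylo_minor: 3
  Ao_vulgaris vs Bracho_rubra: 3
  Ao_vulgaris vs Glypto_nigra: 6
  Ao_vulgaris vs Dendro_borealis: 5
  Hylo_minor vs Bracho_rubra: 4
  Hylo_minor vs Glypto_nigra: 6
  Hylo_minor vs Dendro_borealis: 7
  Bracho_rubra vs Glypto_nigra: 8
  Bracho_rubra vs Dendro_borealis: 7
  Glypto_nigra vs Dendro_borealis: 9
The largest is 9 mismatches, between Glypto_nigra and Dendro_borealis; p = 9/14 = 0.643.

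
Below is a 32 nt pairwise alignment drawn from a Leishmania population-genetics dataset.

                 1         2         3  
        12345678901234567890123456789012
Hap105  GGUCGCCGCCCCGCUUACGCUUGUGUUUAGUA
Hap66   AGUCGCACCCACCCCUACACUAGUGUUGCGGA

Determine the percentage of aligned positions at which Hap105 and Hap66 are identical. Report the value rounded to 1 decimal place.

65.6%

Differing sites — 1:G/A; 7:C/A; 8:G/C; 11:C/A; 13:G/C; 15:U/C; 19:G/A; 22:U/A; 28:U/G; 29:A/C; 31:U/G.
21 of the 32 sites match, so the percent identity is 21/32 × 100 = 65.6%.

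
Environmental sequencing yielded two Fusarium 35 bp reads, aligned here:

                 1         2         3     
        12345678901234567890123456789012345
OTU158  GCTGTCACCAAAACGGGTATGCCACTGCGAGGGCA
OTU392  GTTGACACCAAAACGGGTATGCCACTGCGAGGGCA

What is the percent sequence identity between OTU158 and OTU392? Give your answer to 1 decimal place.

94.3%

The sequences differ at positions 2 (C/T), 5 (T/A).
33 of the 35 sites match, so the percent identity is 33/35 × 100 = 94.3%.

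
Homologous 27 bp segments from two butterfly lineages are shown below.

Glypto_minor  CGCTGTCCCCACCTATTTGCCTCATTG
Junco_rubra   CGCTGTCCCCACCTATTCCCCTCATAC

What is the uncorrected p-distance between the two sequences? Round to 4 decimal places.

The sequences differ at positions 18 (T/C), 19 (G/C), 26 (T/A), 27 (G/C).
There are 4 differences over 27 sites, so p = 4/27 = 0.1481.

0.1481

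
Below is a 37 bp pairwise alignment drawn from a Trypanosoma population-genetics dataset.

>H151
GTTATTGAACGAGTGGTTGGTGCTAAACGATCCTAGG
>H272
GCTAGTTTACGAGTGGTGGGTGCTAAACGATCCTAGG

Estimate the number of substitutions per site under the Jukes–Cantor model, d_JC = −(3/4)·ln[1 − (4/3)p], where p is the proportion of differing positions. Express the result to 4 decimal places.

The sequences differ at positions 2 (T/C), 5 (T/G), 7 (G/T), 8 (A/T), 18 (T/G).
p = 5/37 = 0.135135.
d = −0.75 · ln(1 − (4/3)·0.135135) = −0.75 · ln(0.819820) = −0.75 · (-0.198670) = 0.1490.

0.1490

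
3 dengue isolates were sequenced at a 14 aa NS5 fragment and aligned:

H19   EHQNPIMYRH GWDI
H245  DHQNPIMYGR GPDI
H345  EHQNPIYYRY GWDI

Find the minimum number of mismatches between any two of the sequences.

Pairwise Hamming distances:
  H19 vs H245: 4
  H19 vs H345: 2
  H245 vs H345: 5
The smallest is 2, between H19 and H345.

2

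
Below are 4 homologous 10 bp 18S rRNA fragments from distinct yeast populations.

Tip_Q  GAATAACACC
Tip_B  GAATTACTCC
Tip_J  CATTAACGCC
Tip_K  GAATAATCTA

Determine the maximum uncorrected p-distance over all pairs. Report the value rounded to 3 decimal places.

0.600

Pairwise Hamming distances:
  Tip_Q vs Tip_B: 2
  Tip_Q vs Tip_J: 3
  Tip_Q vs Tip_K: 4
  Tip_B vs Tip_J: 4
  Tip_B vs Tip_K: 5
  Tip_J vs Tip_K: 6
The largest is 6 mismatches, between Tip_J and Tip_K; p = 6/10 = 0.600.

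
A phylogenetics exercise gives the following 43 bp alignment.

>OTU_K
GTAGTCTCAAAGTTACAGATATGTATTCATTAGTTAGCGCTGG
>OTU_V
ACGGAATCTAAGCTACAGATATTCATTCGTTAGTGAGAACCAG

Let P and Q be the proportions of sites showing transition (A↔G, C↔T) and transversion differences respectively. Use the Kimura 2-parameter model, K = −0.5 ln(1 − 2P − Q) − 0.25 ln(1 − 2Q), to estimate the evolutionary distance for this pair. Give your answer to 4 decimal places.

The sequences differ at positions 1 (G/A, transition), 2 (T/C, transition), 3 (A/G, transition), 5 (T/A, transversion), 6 (C/A, transversion), 9 (A/T, transversion), 13 (T/C, transition), 23 (G/T, transversion), 24 (T/C, transition), 29 (A/G, transition), 35 (T/G, transversion), 38 (C/A, transversion), 39 (G/A, transition), 41 (T/C, transition), 42 (G/A, transition).
Of the 15 differences, 9 transitions and 6 transversions over 43 sites: P = 9/43 = 0.209302, Q = 6/43 = 0.139535.
d = −0.5·ln(0.441861) − 0.25·ln(0.720930) = −0.5·(-0.816760) − 0.25·(-0.327213) = 0.4902.

0.4902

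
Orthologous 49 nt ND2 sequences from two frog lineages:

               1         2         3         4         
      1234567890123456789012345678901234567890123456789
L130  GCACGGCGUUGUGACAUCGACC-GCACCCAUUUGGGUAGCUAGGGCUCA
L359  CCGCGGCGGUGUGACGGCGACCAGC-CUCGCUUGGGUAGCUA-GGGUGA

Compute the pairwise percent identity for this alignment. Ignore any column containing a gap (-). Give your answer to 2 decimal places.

Excluding the 3 gap columns leaves 46 comparable sites.
Mismatches occur at site 1 (G/C), site 3 (A/G), site 9 (U/G), site 16 (A/G), site 17 (U/G), site 28 (C/U), site 30 (A/G), site 31 (U/C), site 46 (C/G), site 48 (C/G).
36 of the 46 comparable sites match, so the percent identity is 36/46 × 100 = 78.26%.

78.26%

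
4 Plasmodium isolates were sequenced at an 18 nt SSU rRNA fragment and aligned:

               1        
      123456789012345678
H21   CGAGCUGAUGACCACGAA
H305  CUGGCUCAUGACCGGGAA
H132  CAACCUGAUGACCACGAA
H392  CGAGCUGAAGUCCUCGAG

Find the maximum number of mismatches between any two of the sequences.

8

Pairwise Hamming distances:
  H21 vs H305: 5
  H21 vs H132: 2
  H21 vs H392: 4
  H305 vs H132: 6
  H305 vs H392: 8
  H132 vs H392: 6
The largest is 8, between H305 and H392.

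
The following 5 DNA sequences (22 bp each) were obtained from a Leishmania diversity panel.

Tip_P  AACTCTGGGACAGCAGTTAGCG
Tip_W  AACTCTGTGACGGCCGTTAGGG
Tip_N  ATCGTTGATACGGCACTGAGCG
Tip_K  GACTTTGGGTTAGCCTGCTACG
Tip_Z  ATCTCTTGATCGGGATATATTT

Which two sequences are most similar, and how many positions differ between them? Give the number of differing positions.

4

Pairwise Hamming distances:
  Tip_P vs Tip_W: 4
  Tip_P vs Tip_N: 8
  Tip_P vs Tip_K: 10
  Tip_P vs Tip_Z: 11
  Tip_W vs Tip_N: 9
  Tip_W vs Tip_K: 12
  Tip_W vs Tip_Z: 12
  Tip_N vs Tip_K: 14
  Tip_N vs Tip_Z: 13
  Tip_K vs Tip_Z: 15
The smallest is 4, between Tip_P and Tip_W.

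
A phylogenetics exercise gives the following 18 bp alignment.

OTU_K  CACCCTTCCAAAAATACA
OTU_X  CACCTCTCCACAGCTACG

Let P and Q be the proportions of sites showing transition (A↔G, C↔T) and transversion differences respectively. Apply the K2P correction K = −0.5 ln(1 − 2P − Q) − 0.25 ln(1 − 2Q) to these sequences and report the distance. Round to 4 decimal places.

The sequences differ at positions 5 (C/T, transition), 6 (T/C, transition), 11 (A/C, transversion), 13 (A/G, transition), 14 (A/C, transversion), 18 (A/G, transition).
Of the 6 differences, 4 transitions and 2 transversions over 18 sites: P = 4/18 = 0.222222, Q = 2/18 = 0.111111.
d = −0.5·ln(0.444445) − 0.25·ln(0.777778) = −0.5·(-0.810929) − 0.25·(-0.251314) = 0.4683.

0.4683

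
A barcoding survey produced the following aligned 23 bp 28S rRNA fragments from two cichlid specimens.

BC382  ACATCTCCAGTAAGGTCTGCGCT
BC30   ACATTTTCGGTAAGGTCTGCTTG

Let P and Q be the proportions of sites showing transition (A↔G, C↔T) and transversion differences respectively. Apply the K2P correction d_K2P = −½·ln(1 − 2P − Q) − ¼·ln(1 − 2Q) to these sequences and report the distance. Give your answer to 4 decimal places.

0.3330

Mismatches occur at site 5 (C↔T, transition), site 7 (C↔T, transition), site 9 (A↔G, transition), site 21 (G↔T, transversion), site 22 (C↔T, transition), site 23 (T↔G, transversion).
Of the 6 differences, 4 transitions and 2 transversions over 23 sites: P = 4/23 = 0.173913, Q = 2/23 = 0.086957.
d = −0.5·ln(0.565217) − 0.25·ln(0.826086) = −0.5·(-0.570546) − 0.25·(-0.191056) = 0.3330.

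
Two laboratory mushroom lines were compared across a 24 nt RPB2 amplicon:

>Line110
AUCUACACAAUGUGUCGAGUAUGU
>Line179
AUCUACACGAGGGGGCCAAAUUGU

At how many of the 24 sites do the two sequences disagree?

8

Mismatches occur at site 9 (A/G), site 11 (U/G), site 13 (U/G), site 15 (U/G), site 17 (G/C), site 19 (G/A), site 20 (U/A), site 21 (A/U).
That gives 8 mismatches out of 24 aligned sites, so the Hamming distance is 8.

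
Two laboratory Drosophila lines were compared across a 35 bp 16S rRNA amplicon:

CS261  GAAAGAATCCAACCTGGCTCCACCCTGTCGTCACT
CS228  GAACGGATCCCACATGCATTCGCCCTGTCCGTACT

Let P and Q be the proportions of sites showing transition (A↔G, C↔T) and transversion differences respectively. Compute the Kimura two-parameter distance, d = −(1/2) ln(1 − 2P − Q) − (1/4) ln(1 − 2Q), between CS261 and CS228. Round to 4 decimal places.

0.4075

Differing sites — 4:A/C (Tv); 6:A/G (Ti); 11:A/C (Tv); 14:C/A (Tv); 17:G/C (Tv); 18:C/A (Tv); 20:C/T (Ti); 22:A/G (Ti); 30:G/C (Tv); 31:T/G (Tv); 32:C/T (Ti).
Of the 11 differences, 4 transitions and 7 transversions over 35 sites: P = 4/35 = 0.114286, Q = 7/35 = 0.200000.
d = −0.5·ln(0.571428) − 0.25·ln(0.600000) = −0.5·(-0.559617) − 0.25·(-0.510826) = 0.4075.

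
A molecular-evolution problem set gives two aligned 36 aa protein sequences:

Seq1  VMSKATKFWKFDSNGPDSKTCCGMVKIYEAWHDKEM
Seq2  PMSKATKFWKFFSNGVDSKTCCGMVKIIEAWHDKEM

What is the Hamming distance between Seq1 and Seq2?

The sequences differ at positions 1 (V/P), 12 (D/F), 16 (P/V), 28 (Y/I).
That gives 4 mismatches out of 36 aligned sites, so the Hamming distance is 4.

4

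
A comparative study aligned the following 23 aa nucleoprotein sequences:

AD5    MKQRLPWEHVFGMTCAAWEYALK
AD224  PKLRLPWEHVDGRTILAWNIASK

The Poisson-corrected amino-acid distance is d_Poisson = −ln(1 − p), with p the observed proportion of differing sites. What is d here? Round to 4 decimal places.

0.4964

The sequences differ at positions 1 (M/P), 3 (Q/L), 11 (F/D), 13 (M/R), 15 (C/I), 16 (A/L), 19 (E/N), 20 (Y/I), 22 (L/S).
p = 9/23 = 0.391304.
d = −ln(1 − 0.391304) = −ln(0.608696) = 0.4964.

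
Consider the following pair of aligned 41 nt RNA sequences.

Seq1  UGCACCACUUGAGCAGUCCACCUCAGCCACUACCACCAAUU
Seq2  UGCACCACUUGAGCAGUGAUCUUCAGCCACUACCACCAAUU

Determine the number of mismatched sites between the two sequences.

Differing sites — 18:C/G; 19:C/A; 20:A/U; 22:C/U.
That gives 4 mismatches out of 41 aligned sites, so the Hamming distance is 4.

4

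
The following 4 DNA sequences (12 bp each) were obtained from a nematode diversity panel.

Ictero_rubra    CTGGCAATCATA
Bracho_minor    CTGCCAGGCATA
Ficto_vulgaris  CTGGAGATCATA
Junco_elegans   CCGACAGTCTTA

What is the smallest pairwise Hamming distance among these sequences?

2

Pairwise Hamming distances:
  Ictero_rubra vs Bracho_minor: 3
  Ictero_rubra vs Ficto_vulgaris: 2
  Ictero_rubra vs Junco_elegans: 4
  Bracho_minor vs Ficto_vulgaris: 5
  Bracho_minor vs Junco_elegans: 4
  Ficto_vulgaris vs Junco_elegans: 6
The smallest is 2, between Ictero_rubra and Ficto_vulgaris.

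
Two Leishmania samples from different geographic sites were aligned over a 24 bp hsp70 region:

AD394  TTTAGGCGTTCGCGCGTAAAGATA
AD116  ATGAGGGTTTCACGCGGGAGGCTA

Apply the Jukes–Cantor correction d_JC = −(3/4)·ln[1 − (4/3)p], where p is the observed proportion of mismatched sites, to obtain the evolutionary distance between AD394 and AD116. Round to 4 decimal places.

Mismatches occur at site 1 (T/A), site 3 (T/G), site 7 (C/G), site 8 (G/T), site 12 (G/A), site 17 (T/G), site 18 (A/G), site 20 (A/G), site 22 (A/C).
p = 9/24 = 0.375000.
d = −0.75 · ln(1 − (4/3)·0.375000) = −0.75 · ln(0.500000) = −0.75 · (-0.693147) = 0.5199.

0.5199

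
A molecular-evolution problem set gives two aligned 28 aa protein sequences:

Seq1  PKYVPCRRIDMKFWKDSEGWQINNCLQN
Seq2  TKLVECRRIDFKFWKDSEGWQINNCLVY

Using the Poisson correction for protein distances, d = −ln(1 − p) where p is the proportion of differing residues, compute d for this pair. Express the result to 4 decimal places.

0.2412

Mismatches occur at site 1 (P/T), site 3 (Y/L), site 5 (P/E), site 11 (M/F), site 27 (Q/V), site 28 (N/Y).
p = 6/28 = 0.214286.
d = −ln(1 − 0.214286) = −ln(0.785714) = 0.2412.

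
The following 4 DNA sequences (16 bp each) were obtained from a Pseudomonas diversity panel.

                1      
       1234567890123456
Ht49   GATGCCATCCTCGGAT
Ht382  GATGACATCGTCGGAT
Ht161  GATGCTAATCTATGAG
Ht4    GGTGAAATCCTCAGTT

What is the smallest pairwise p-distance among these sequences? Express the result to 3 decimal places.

Pairwise Hamming distances:
  Ht49 vs Ht382: 2
  Ht49 vs Ht161: 6
  Ht49 vs Ht4: 5
  Ht382 vs Ht161: 8
  Ht382 vs Ht4: 5
  Ht161 vs Ht4: 9
The smallest is 2 mismatches, between Ht49 and Ht382; p = 2/16 = 0.125.

0.125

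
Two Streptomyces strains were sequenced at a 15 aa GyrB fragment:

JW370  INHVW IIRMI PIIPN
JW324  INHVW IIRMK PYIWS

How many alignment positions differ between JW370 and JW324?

Mismatches occur at site 10 (I/K), site 12 (I/Y), site 14 (P/W), site 15 (N/S).
That gives 4 mismatches out of 15 aligned sites, so the Hamming distance is 4.

4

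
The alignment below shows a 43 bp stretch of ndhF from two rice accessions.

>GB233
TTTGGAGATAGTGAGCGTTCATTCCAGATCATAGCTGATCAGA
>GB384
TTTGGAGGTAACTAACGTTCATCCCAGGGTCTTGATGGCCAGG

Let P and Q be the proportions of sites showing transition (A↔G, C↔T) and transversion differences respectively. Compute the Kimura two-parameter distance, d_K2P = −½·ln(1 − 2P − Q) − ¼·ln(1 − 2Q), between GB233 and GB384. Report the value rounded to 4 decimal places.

0.5016

Differing sites — 8:A/G (Ti); 11:G/A (Ti); 12:T/C (Ti); 13:G/T (Tv); 15:G/A (Ti); 23:T/C (Ti); 28:A/G (Ti); 29:T/G (Tv); 30:C/T (Ti); 31:A/C (Tv); 33:A/T (Tv); 35:C/A (Tv); 38:A/G (Ti); 39:T/C (Ti); 43:A/G (Ti).
Of the 15 differences, 10 transitions and 5 transversions over 43 sites: P = 10/43 = 0.232558, Q = 5/43 = 0.116279.
d = −0.5·ln(0.418605) − 0.25·ln(0.767442) = −0.5·(-0.870828) − 0.25·(-0.264692) = 0.5016.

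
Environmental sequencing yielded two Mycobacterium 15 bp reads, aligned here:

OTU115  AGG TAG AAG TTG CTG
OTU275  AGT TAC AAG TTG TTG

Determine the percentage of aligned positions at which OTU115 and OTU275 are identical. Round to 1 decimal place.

Differing sites — 3:G/T; 6:G/C; 13:C/T.
12 of the 15 sites match, so the percent identity is 12/15 × 100 = 80.0%.

80.0%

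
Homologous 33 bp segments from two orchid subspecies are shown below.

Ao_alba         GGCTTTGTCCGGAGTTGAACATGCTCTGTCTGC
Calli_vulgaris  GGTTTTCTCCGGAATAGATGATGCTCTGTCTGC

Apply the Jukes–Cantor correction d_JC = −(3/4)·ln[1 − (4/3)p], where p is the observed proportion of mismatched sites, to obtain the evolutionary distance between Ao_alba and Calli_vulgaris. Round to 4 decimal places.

0.2082

The sequences differ at positions 3 (C/T), 7 (G/C), 14 (G/A), 16 (T/A), 19 (A/T), 20 (C/G).
p = 6/33 = 0.181818.
d = −0.75 · ln(1 − (4/3)·0.181818) = −0.75 · ln(0.757576) = −0.75 · (-0.277631) = 0.2082.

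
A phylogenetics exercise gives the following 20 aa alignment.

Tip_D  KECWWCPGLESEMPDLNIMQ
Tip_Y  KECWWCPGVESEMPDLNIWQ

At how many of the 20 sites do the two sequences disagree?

Mismatches occur at site 9 (L→V), site 19 (M→W).
That gives 2 mismatches out of 20 aligned sites, so the Hamming distance is 2.

2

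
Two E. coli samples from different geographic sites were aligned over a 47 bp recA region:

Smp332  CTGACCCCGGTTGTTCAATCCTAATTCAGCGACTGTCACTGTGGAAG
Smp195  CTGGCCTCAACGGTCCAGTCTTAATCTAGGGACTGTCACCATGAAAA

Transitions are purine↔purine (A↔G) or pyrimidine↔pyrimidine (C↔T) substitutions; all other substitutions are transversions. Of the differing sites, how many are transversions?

2

Differing sites — 4:A/G (Ti); 7:C/T (Ti); 9:G/A (Ti); 10:G/A (Ti); 11:T/C (Ti); 12:T/G (Tv); 15:T/C (Ti); 18:A/G (Ti); 21:C/T (Ti); 26:T/C (Ti); 27:C/T (Ti); 30:C/G (Tv); 40:T/C (Ti); 41:G/A (Ti); 44:G/A (Ti); 47:G/A (Ti).
Of the 16 differences, 14 transitions and 2 transversions, so the answer is 2.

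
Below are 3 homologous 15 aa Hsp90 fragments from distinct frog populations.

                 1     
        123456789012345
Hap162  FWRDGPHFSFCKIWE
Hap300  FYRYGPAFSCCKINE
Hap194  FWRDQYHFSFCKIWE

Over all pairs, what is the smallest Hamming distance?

Pairwise Hamming distances:
  Hap162 vs Hap300: 5
  Hap162 vs Hap194: 2
  Hap300 vs Hap194: 7
The smallest is 2, between Hap162 and Hap194.

2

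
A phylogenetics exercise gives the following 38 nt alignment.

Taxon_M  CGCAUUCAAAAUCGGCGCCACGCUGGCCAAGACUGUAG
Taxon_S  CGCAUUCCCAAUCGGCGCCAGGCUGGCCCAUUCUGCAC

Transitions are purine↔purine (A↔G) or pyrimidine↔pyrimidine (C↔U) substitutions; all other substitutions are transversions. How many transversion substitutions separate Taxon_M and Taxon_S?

7

Differing sites — 8:A/C (Tv); 9:A/C (Tv); 21:C/G (Tv); 29:A/C (Tv); 31:G/U (Tv); 32:A/U (Tv); 36:U/C (Ti); 38:G/C (Tv).
Of the 8 differences, 1 transition and 7 transversions, so the answer is 7.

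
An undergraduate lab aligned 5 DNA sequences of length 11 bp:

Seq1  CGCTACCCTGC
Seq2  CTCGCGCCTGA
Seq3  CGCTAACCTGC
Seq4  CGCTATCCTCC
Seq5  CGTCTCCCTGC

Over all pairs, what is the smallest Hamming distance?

Pairwise Hamming distances:
  Seq1 vs Seq2: 5
  Seq1 vs Seq3: 1
  Seq1 vs Seq4: 2
  Seq1 vs Seq5: 3
  Seq2 vs Seq3: 5
  Seq2 vs Seq4: 6
  Seq2 vs Seq5: 6
  Seq3 vs Seq4: 2
  Seq3 vs Seq5: 4
  Seq4 vs Seq5: 5
The smallest is 1, between Seq1 and Seq3.

1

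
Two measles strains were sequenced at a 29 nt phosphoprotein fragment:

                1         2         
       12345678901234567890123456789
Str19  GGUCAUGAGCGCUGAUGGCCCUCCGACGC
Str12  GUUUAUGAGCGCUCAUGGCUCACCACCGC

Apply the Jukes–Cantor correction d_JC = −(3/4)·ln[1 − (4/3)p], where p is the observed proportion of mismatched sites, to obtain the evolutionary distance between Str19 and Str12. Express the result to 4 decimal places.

0.2913

Differing sites — 2:G/U; 4:C/U; 14:G/C; 20:C/U; 22:U/A; 25:G/A; 26:A/C.
p = 7/29 = 0.241379.
d = −0.75 · ln(1 − (4/3)·0.241379) = −0.75 · ln(0.678161) = −0.75 · (-0.388371) = 0.2913.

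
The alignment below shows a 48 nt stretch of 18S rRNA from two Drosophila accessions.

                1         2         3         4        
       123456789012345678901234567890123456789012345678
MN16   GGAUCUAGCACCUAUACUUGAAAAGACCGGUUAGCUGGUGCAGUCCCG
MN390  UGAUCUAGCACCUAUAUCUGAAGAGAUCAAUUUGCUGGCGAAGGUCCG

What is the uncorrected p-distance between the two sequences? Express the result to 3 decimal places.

0.250

The sequences differ at positions 1 (G/U), 17 (C/U), 18 (U/C), 23 (A/G), 27 (C/U), 29 (G/A), 30 (G/A), 33 (A/U), 39 (U/C), 41 (C/A), 44 (U/G), 45 (C/U).
There are 12 differences over 48 sites, so p = 12/48 = 0.250.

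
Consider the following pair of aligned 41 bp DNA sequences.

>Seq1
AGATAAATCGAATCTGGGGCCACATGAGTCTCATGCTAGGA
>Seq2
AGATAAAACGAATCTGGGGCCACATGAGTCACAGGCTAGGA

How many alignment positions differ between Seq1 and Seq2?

Mismatches occur at site 8 (T↔A), site 31 (T↔A), site 34 (T↔G).
That gives 3 mismatches out of 41 aligned sites, so the Hamming distance is 3.

3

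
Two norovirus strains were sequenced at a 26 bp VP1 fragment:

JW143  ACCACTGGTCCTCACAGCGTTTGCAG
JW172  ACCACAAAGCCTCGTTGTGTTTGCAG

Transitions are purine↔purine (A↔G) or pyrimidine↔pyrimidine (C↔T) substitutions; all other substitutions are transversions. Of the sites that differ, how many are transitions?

5

Mismatches occur at site 6 (T↔A, transversion), site 7 (G↔A, transition), site 8 (G↔A, transition), site 9 (T↔G, transversion), site 14 (A↔G, transition), site 15 (C↔T, transition), site 16 (A↔T, transversion), site 18 (C↔T, transition).
Of the 8 differences, 5 transitions and 3 transversions, so the answer is 5.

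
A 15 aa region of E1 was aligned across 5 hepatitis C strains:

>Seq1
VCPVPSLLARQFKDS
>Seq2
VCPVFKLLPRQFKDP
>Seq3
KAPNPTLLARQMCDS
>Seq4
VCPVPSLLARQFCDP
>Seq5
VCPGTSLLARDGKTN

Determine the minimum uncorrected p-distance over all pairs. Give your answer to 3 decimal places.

Pairwise Hamming distances:
  Seq1 vs Seq2: 4
  Seq1 vs Seq3: 6
  Seq1 vs Seq4: 2
  Seq1 vs Seq5: 6
  Seq2 vs Seq3: 9
  Seq2 vs Seq4: 4
  Seq2 vs Seq5: 8
  Seq3 vs Seq4: 6
  Seq3 vs Seq5: 10
  Seq4 vs Seq5: 7
The smallest is 2 mismatches, between Seq1 and Seq4; p = 2/15 = 0.133.

0.133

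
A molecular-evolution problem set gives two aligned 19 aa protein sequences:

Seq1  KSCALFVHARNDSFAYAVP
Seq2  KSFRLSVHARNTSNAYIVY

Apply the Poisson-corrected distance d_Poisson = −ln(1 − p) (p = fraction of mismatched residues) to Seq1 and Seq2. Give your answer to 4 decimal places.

0.4595

Mismatches occur at site 3 (C↔F), site 4 (A↔R), site 6 (F↔S), site 12 (D↔T), site 14 (F↔N), site 17 (A↔I), site 19 (P↔Y).
p = 7/19 = 0.368421.
d = −ln(1 − 0.368421) = −ln(0.631579) = 0.4595.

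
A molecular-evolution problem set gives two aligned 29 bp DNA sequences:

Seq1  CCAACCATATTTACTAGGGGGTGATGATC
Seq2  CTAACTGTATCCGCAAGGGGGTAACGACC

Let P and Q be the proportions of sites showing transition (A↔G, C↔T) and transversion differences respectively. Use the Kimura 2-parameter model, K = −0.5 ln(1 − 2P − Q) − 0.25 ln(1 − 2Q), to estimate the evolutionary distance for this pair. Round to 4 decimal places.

Mismatches occur at site 2 (C/T, transition), site 6 (C/T, transition), site 7 (A/G, transition), site 11 (T/C, transition), site 12 (T/C, transition), site 13 (A/G, transition), site 15 (T/A, transversion), site 23 (G/A, transition), site 25 (T/C, transition), site 28 (T/C, transition).
Of the 10 differences, 9 transitions and 1 transversion over 29 sites: P = 9/29 = 0.310345, Q = 1/29 = 0.034483.
d = −0.5·ln(0.344827) − 0.25·ln(0.931034) = −0.5·(-1.064712) − 0.25·(-0.071459) = 0.5502.

0.5502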